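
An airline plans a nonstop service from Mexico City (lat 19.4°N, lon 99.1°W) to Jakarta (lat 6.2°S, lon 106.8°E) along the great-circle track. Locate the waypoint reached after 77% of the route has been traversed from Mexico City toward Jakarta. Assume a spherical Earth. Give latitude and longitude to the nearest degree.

Write both endpoints as unit vectors p₁, p₂ with components (cos φ cos λ, cos φ sin λ, sin φ).
The central angle between the endpoints is δ = arccos(p₁·p₂) ≈ 2.645 rad (151.6°).
Interpolate at f = 0.77 with slerp weights a = sin((1−f)δ)/sin δ ≈ 1.201, b = sin(fδ)/sin δ ≈ 1.876.
p = a·p₁ + b·p₂ ≈ (-0.718, 0.668, 0.196); φ = arcsin(p_z) ≈ 11.31°, λ = atan2(p_y, p_x) ≈ 137.09°.

≈ lat 11°N, lon 137°E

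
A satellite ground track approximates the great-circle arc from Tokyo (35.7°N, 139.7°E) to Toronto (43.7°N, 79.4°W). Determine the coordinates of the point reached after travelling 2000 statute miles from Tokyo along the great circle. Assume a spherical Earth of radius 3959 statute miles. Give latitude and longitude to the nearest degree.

≈ 59°N, 165°E

Convert each endpoint to a unit vector on the sphere (x = cos φ cos λ, y = cos φ sin λ, z = sin φ).
The central angle between the endpoints is δ = arccos(p₁·p₂) ≈ 1.623 rad (93.0°). The total great-circle distance is δ·R ≈ 1.623 × 3959 ≈ 6427 mi, so the target fraction is f = 2000/6427 ≈ 0.311.
Interpolate at f ≈ 0.311 with slerp weights a = sin((1−f)δ)/sin δ ≈ 0.901, b = sin(fδ)/sin δ ≈ 0.485.
p = a·p₁ + b·p₂ ≈ (-0.493, 0.129, 0.860); φ = arcsin(p_z) ≈ 59.35°, λ = atan2(p_y, p_x) ≈ 165.39°.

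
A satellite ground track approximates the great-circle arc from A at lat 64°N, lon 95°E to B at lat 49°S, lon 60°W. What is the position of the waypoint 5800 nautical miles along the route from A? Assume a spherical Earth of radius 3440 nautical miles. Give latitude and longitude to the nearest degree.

Convert each endpoint to a unit vector on the sphere (x = cos φ cos λ, y = cos φ sin λ, z = sin φ).
The central angle between the endpoints is δ = arccos(p₁·p₂) ≈ 2.790 rad (159.9°). The total great-circle distance is δ·R ≈ 2.790 × 3440 ≈ 9599 nmi, so the target fraction is f = 5800/9599 ≈ 0.604.
Interpolate at f ≈ 0.604 with slerp weights a = sin((1−f)δ)/sin δ ≈ 2.597, b = sin(fδ)/sin δ ≈ 2.888.
p = a·p₁ + b·p₂ ≈ (0.848, -0.507, 0.154); φ = arcsin(p_z) ≈ 8.88°, λ = atan2(p_y, p_x) ≈ -30.86°.

≈ lat 9°N, lon 31°W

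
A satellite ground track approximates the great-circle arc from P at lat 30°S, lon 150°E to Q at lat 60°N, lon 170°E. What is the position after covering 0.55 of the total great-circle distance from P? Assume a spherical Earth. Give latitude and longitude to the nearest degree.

Convert each endpoint to a unit vector on the sphere (x = cos φ cos λ, y = cos φ sin λ, z = sin φ).
The central angle between the endpoints is δ = arccos(p₁·p₂) ≈ 1.597 rad (91.5°).
Interpolate at f = 0.55 with slerp weights a = sin((1−f)δ)/sin δ ≈ 0.659, b = sin(fδ)/sin δ ≈ 0.770.
p = a·p₁ + b·p₂ ≈ (-0.873, 0.352, 0.337); φ = arcsin(p_z) ≈ 19.72°, λ = atan2(p_y, p_x) ≈ 158.04°.

≈ lat 20°N, lon 158°E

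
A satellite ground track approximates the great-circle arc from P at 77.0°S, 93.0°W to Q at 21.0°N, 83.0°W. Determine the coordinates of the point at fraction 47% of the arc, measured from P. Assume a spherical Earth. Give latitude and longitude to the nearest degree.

The haversine formula gives a central angle δ ≈ 1.714 rad (98.2°) between the endpoints.
Interpolate at f = 0.47 with slerp weights a = sin((1−f)δ)/sin δ ≈ 0.797, b = sin(fδ)/sin δ ≈ 0.729.
p = a·p₁ + b·p₂ ≈ (0.074, -0.854, -0.515); φ = arcsin(p_z) ≈ -31.00°, λ = atan2(p_y, p_x) ≈ -85.08°.

≈ 31°S, 85°W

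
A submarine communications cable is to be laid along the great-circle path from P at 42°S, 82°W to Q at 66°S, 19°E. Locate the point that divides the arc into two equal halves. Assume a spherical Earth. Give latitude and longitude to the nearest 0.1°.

≈ 63.9°S, 51.0°W

Write both endpoints as unit vectors p₁, p₂ with components (cos φ cos λ, cos φ sin λ, sin φ).
The central angle between the endpoints is δ = arccos(p₁·p₂) ≈ 0.984 rad (56.4°).
Interpolate at f = 1/2 with slerp weights a = sin((1−f)δ)/sin δ ≈ 0.567, b = sin(fδ)/sin δ ≈ 0.567.
p = a·p₁ + b·p₂ ≈ (0.277, -0.342, -0.898); φ = arcsin(p_z) ≈ -63.88°, λ = atan2(p_y, p_x) ≈ -51.04°.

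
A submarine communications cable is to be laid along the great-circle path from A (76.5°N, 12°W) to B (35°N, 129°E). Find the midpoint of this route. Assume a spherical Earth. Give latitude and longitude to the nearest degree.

≈ (67°N, 116°E)

The haversine formula gives a central angle δ ≈ 1.149 rad (65.9°) between the endpoints.
Interpolate at f = 1/2 with slerp weights a = sin((1−f)δ)/sin δ ≈ 0.596, b = sin(fδ)/sin δ ≈ 0.596.
p = a·p₁ + b·p₂ ≈ (-0.171, 0.350, 0.921); φ = arcsin(p_z) ≈ 67.06°, λ = atan2(p_y, p_x) ≈ 116.03°.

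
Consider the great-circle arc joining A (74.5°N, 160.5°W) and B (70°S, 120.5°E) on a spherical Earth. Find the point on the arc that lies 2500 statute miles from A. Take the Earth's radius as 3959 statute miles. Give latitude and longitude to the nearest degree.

≈ (42°N, 164°E)

From cos δ = sin φ₁ sin φ₂ + cos φ₁ cos φ₂ cos Δλ, the central angle is δ ≈ 2.664 rad (152.6°). The total great-circle distance is δ·R ≈ 2.664 × 3959 ≈ 10547 mi, so the target fraction is f = 2500/10547 ≈ 0.237.
Interpolate at f ≈ 0.237 with slerp weights a = sin((1−f)δ)/sin δ ≈ 1.948, b = sin(fδ)/sin δ ≈ 1.284.
p = a·p₁ + b·p₂ ≈ (-0.714, 0.205, 0.670); φ = arcsin(p_z) ≈ 42.07°, λ = atan2(p_y, p_x) ≈ 163.99°.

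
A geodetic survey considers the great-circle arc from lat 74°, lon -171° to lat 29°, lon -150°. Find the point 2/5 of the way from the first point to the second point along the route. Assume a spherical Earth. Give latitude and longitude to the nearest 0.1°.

From cos δ = sin φ₁ sin φ₂ + cos φ₁ cos φ₂ cos Δλ, the central angle is δ ≈ 0.808 rad (46.3°).
Interpolate at f = 2/5 with slerp weights a = sin((1−f)δ)/sin δ ≈ 0.645, b = sin(fδ)/sin δ ≈ 0.439.
p = a·p₁ + b·p₂ ≈ (-0.508, -0.220, 0.833); φ = arcsin(p_z) ≈ 56.37°, λ = atan2(p_y, p_x) ≈ -156.60°.

≈ lat 56.4°, lon -156.6°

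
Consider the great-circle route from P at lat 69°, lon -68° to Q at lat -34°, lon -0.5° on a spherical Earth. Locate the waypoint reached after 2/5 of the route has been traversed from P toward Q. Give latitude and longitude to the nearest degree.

≈ lat 31°, lon -24°

Write both endpoints as unit vectors p₁, p₂ with components (cos φ cos λ, cos φ sin λ, sin φ).
The central angle between the endpoints is δ = arccos(p₁·p₂) ≈ 1.991 rad (114.1°).
Interpolate at f = 2/5 with slerp weights a = sin((1−f)δ)/sin δ ≈ 1.019, b = sin(fδ)/sin δ ≈ 0.783.
p = a·p₁ + b·p₂ ≈ (0.786, -0.344, 0.513); φ = arcsin(p_z) ≈ 30.89°, λ = atan2(p_y, p_x) ≈ -23.65°.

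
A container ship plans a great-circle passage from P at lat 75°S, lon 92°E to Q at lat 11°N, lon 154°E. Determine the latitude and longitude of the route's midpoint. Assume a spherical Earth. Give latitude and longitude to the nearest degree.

Write both endpoints as unit vectors p₁, p₂ with components (cos φ cos λ, cos φ sin λ, sin φ).
The central angle between the endpoints is δ = arccos(p₁·p₂) ≈ 1.636 rad (93.7°).
Interpolate at f = 1/2 with slerp weights a = sin((1−f)δ)/sin δ ≈ 0.731, b = sin(fδ)/sin δ ≈ 0.731.
p = a·p₁ + b·p₂ ≈ (-0.652, 0.504, -0.567); φ = arcsin(p_z) ≈ -34.53°, λ = atan2(p_y, p_x) ≈ 142.30°.

≈ lat 35°S, lon 142°E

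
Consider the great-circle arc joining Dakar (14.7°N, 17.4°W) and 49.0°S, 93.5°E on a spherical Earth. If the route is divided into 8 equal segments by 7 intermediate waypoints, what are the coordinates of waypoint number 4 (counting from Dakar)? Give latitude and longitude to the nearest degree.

≈ 28°S, 22°E

Convert each endpoint to a unit vector on the sphere (x = cos φ cos λ, y = cos φ sin λ, z = sin φ).
The central angle between the endpoints is δ = arccos(p₁·p₂) ≈ 2.002 rad (114.7°).
Interpolate at f = 4/8 with slerp weights a = sin((1−f)δ)/sin δ ≈ 0.927, b = sin(fδ)/sin δ ≈ 0.927.
p = a·p₁ + b·p₂ ≈ (0.818, 0.339, -0.464); φ = arcsin(p_z) ≈ -27.66°, λ = atan2(p_y, p_x) ≈ 22.49°.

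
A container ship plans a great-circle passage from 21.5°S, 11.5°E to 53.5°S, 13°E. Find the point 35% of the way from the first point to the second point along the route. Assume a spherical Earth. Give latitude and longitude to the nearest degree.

≈ 33°S, 12°E

Write both endpoints as unit vectors p₁, p₂ with components (cos φ cos λ, cos φ sin λ, sin φ).
The central angle between the endpoints is δ = arccos(p₁·p₂) ≈ 0.559 rad (32.0°).
Interpolate at f = 0.35 with slerp weights a = sin((1−f)δ)/sin δ ≈ 0.670, b = sin(fδ)/sin δ ≈ 0.367.
p = a·p₁ + b·p₂ ≈ (0.823, 0.173, -0.540); φ = arcsin(p_z) ≈ -32.70°, λ = atan2(p_y, p_x) ≈ 11.89°.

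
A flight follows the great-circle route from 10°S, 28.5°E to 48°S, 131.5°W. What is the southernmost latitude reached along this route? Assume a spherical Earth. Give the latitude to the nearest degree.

≈ 75°S

The great circle lies in the plane with unit normal n̂ = (p₁ × p₂)/|p₁ × p₂|.
Here n̂_z ≈ -0.259; the vertex latitude is φ_max = arccos|n̂_z| ≈ 75.0°.
Check via Clairaut: cos φ_max = |cos φ₁| · sin C = cos(10.0°)·sin(164.8°) ≈ 0.259, again giving ≈ 75.0°.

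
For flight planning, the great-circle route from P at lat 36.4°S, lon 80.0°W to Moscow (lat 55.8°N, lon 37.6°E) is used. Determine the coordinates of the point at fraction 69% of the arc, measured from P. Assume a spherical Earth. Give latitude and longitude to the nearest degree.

The haversine formula gives a central angle δ ≈ 2.347 rad (134.5°) between the endpoints.
Interpolate at f = 0.69 with slerp weights a = sin((1−f)δ)/sin δ ≈ 0.932, b = sin(fδ)/sin δ ≈ 1.399.
p = a·p₁ + b·p₂ ≈ (0.753, -0.259, 0.605); φ = arcsin(p_z) ≈ 37.20°, λ = atan2(p_y, p_x) ≈ -18.94°.

≈ lat 37°N, lon 19°W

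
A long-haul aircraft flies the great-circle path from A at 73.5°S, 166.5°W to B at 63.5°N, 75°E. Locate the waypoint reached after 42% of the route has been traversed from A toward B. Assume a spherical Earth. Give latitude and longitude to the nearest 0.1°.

Convert each endpoint to a unit vector on the sphere (x = cos φ cos λ, y = cos φ sin λ, z = sin φ).
The central angle between the endpoints is δ = arccos(p₁·p₂) ≈ 2.735 rad (156.7°).
Interpolate at f = 0.42 with slerp weights a = sin((1−f)δ)/sin δ ≈ 2.529, b = sin(fδ)/sin δ ≈ 2.308.
p = a·p₁ + b·p₂ ≈ (-0.432, 0.827, -0.360); φ = arcsin(p_z) ≈ -21.10°, λ = atan2(p_y, p_x) ≈ 117.58°.

≈ 21.1°S, 117.6°E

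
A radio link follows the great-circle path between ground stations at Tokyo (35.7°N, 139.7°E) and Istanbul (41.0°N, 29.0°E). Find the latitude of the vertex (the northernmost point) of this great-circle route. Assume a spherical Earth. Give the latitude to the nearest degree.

≈ 54°N

The great circle lies in the plane with unit normal n̂ = (p₁ × p₂)/|p₁ × p₂|.
Here n̂_z ≈ -0.581; the vertex latitude is φ_max = arccos|n̂_z| ≈ 54.5°.
Check via Clairaut: cos φ_max = |cos φ₁| · sin C = cos(35.7°)·sin(45.7°) ≈ 0.581, again giving ≈ 54.5°.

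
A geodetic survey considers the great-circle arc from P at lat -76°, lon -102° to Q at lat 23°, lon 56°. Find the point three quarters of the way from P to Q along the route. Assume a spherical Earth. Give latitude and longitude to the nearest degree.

≈ lat -8°, lon 53°

Write both endpoints as unit vectors p₁, p₂ with components (cos φ cos λ, cos φ sin λ, sin φ).
The central angle between the endpoints is δ = arccos(p₁·p₂) ≈ 2.196 rad (125.8°).
Interpolate at f = 3/4 with slerp weights a = sin((1−f)δ)/sin δ ≈ 0.644, b = sin(fδ)/sin δ ≈ 1.230.
p = a·p₁ + b·p₂ ≈ (0.601, 0.786, -0.144); φ = arcsin(p_z) ≈ -8.29°, λ = atan2(p_y, p_x) ≈ 52.62°.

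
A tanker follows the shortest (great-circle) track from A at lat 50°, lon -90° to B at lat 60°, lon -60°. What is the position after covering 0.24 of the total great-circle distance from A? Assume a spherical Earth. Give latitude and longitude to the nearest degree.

≈ lat 53°, lon -84°

The haversine formula gives a central angle δ ≈ 0.343 rad (19.7°) between the endpoints.
Interpolate at f = 0.24 with slerp weights a = sin((1−f)δ)/sin δ ≈ 0.766, b = sin(fδ)/sin δ ≈ 0.244.
p = a·p₁ + b·p₂ ≈ (0.061, -0.598, 0.799); φ = arcsin(p_z) ≈ 53.02°, λ = atan2(p_y, p_x) ≈ -84.17°.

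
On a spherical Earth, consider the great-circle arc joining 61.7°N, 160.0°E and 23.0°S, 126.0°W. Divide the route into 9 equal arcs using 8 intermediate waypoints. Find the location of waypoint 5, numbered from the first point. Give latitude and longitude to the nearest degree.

Convert each endpoint to a unit vector on the sphere (x = cos φ cos λ, y = cos φ sin λ, z = sin φ).
The central angle between the endpoints is δ = arccos(p₁·p₂) ≈ 1.796 rad (102.9°).
Interpolate at f = 5/9 with slerp weights a = sin((1−f)δ)/sin δ ≈ 0.735, b = sin(fδ)/sin δ ≈ 0.862.
p = a·p₁ + b·p₂ ≈ (-0.794, -0.523, 0.310); φ = arcsin(p_z) ≈ 18.07°, λ = atan2(p_y, p_x) ≈ -146.63°.

≈ 18°N, 147°W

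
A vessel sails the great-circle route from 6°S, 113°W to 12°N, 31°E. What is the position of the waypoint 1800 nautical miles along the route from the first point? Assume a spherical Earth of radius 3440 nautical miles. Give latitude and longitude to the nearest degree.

Convert each endpoint to a unit vector on the sphere (x = cos φ cos λ, y = cos φ sin λ, z = sin φ).
The central angle between the endpoints is δ = arccos(p₁·p₂) ≈ 2.513 rad (144.0°). The total great-circle distance is δ·R ≈ 2.513 × 3440 ≈ 8644 nmi, so the target fraction is f = 1800/8644 ≈ 0.208.
Interpolate at f ≈ 0.208 with slerp weights a = sin((1−f)δ)/sin δ ≈ 1.553, b = sin(fδ)/sin δ ≈ 0.850.
p = a·p₁ + b·p₂ ≈ (0.109, -0.994, 0.014); φ = arcsin(p_z) ≈ 0.82°, λ = atan2(p_y, p_x) ≈ -83.76°.

≈ 1°N, 84°W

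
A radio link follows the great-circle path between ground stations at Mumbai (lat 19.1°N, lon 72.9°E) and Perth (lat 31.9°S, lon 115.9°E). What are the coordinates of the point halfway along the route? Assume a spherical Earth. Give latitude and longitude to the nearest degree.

From cos δ = sin φ₁ sin φ₂ + cos φ₁ cos φ₂ cos Δλ, the central angle is δ ≈ 1.144 rad (65.6°).
Interpolate at f = 1/2 with slerp weights a = sin((1−f)δ)/sin δ ≈ 0.595, b = sin(fδ)/sin δ ≈ 0.595.
p = a·p₁ + b·p₂ ≈ (-0.055, 0.991, -0.120); φ = arcsin(p_z) ≈ -6.87°, λ = atan2(p_y, p_x) ≈ 93.19°.

≈ lat 7°S, lon 93°E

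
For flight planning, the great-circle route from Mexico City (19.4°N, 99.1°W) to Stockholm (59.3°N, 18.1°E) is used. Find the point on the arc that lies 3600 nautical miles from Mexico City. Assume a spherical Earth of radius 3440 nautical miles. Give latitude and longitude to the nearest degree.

Write both endpoints as unit vectors p₁, p₂ with components (cos φ cos λ, cos φ sin λ, sin φ).
The central angle between the endpoints is δ = arccos(p₁·p₂) ≈ 1.505 rad (86.2°). The total great-circle distance is δ·R ≈ 1.505 × 3440 ≈ 5178 nmi, so the target fraction is f = 3600/5178 ≈ 0.695.
Interpolate at f ≈ 0.695 with slerp weights a = sin((1−f)δ)/sin δ ≈ 0.444, b = sin(fδ)/sin δ ≈ 0.868.
p = a·p₁ + b·p₂ ≈ (0.355, -0.276, 0.893); φ = arcsin(p_z) ≈ 63.30°, λ = atan2(p_y, p_x) ≈ -37.85°.

≈ (63°N, 38°W)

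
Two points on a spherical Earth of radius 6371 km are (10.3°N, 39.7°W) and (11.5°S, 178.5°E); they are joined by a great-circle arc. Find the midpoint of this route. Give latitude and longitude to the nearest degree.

Write both endpoints as unit vectors p₁, p₂ with components (cos φ cos λ, cos φ sin λ, sin φ).
The central angle between the endpoints is δ = arccos(p₁·p₂) ≈ 2.487 rad (142.5°).
Interpolate at f = 1/2 with slerp weights a = sin((1−f)δ)/sin δ ≈ 1.555, b = sin(fδ)/sin δ ≈ 1.555.
p = a·p₁ + b·p₂ ≈ (-0.346, -0.938, -0.032); φ = arcsin(p_z) ≈ -1.83°, λ = atan2(p_y, p_x) ≈ -110.27°.

≈ (2°S, 110°W)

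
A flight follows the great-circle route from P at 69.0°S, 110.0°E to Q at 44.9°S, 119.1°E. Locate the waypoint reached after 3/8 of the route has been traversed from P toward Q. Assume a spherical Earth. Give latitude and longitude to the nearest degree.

From cos δ = sin φ₁ sin φ₂ + cos φ₁ cos φ₂ cos Δλ, the central angle is δ ≈ 0.428 rad (24.5°).
Interpolate at f = 3/8 with slerp weights a = sin((1−f)δ)/sin δ ≈ 0.637, b = sin(fδ)/sin δ ≈ 0.385.
p = a·p₁ + b·p₂ ≈ (-0.211, 0.453, -0.866); φ = arcsin(p_z) ≈ -60.04°, λ = atan2(p_y, p_x) ≈ 114.96°.

≈ 60°S, 115°E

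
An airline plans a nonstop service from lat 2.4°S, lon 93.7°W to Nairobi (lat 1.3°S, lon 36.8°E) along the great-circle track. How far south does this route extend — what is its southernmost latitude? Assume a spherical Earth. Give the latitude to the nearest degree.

≈ 4°S

The great circle lies in the plane with unit normal n̂ = (p₁ × p₂)/|p₁ × p₂|.
Here n̂_z ≈ +0.997; the vertex latitude is φ_max = arccos|n̂_z| ≈ 4.5°.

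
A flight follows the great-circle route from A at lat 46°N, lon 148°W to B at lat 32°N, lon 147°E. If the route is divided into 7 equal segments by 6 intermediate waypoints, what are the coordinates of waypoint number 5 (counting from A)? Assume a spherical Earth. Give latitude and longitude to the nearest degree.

≈ lat 40°N, lon 162°E

From cos δ = sin φ₁ sin φ₂ + cos φ₁ cos φ₂ cos Δλ, the central angle is δ ≈ 0.889 rad (50.9°).
Interpolate at f = 5/7 with slerp weights a = sin((1−f)δ)/sin δ ≈ 0.324, b = sin(fδ)/sin δ ≈ 0.764.
p = a·p₁ + b·p₂ ≈ (-0.734, 0.234, 0.638); φ = arcsin(p_z) ≈ 39.62°, λ = atan2(p_y, p_x) ≈ 162.34°.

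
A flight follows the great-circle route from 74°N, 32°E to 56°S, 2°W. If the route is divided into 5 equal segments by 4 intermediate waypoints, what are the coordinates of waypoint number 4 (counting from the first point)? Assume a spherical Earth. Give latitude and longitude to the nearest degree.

≈ 30°S, 4°E

The haversine formula gives a central angle δ ≈ 2.304 rad (132.0°) between the endpoints.
Interpolate at f = 4/5 with slerp weights a = sin((1−f)δ)/sin δ ≈ 0.598, b = sin(fδ)/sin δ ≈ 1.296.
p = a·p₁ + b·p₂ ≈ (0.864, 0.062, -0.499); φ = arcsin(p_z) ≈ -29.96°, λ = atan2(p_y, p_x) ≈ 4.11°.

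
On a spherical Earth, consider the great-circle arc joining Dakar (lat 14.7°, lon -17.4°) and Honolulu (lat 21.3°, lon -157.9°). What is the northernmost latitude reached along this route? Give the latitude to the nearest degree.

The great circle lies in the plane with unit normal n̂ = (p₁ × p₂)/|p₁ × p₂|.
Here n̂_z ≈ -0.719; the vertex latitude is φ_max = arccos|n̂_z| ≈ 44.1°.
Check via Clairaut: cos φ_max = |cos φ₁| · sin C = cos(14.7°)·sin(48.0°) ≈ 0.719, again giving ≈ 44.1°.

≈ 44°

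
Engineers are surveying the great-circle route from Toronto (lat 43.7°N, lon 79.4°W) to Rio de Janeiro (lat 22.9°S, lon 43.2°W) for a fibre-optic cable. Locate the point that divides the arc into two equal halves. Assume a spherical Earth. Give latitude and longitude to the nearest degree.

≈ lat 11°N, lon 59°W

Write both endpoints as unit vectors p₁, p₂ with components (cos φ cos λ, cos φ sin λ, sin φ).
The central angle between the endpoints is δ = arccos(p₁·p₂) ≈ 1.299 rad (74.4°).
Interpolate at f = 1/2 with slerp weights a = sin((1−f)δ)/sin δ ≈ 0.628, b = sin(fδ)/sin δ ≈ 0.628.
p = a·p₁ + b·p₂ ≈ (0.505, -0.842, 0.189); φ = arcsin(p_z) ≈ 10.92°, λ = atan2(p_y, p_x) ≈ -59.04°.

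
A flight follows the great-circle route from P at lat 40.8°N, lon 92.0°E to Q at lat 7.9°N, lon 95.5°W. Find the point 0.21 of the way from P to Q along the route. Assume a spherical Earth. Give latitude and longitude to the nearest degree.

Write both endpoints as unit vectors p₁, p₂ with components (cos φ cos λ, cos φ sin λ, sin φ).
The central angle between the endpoints is δ = arccos(p₁·p₂) ≈ 2.283 rad (130.8°).
Interpolate at f = 0.21 with slerp weights a = sin((1−f)δ)/sin δ ≈ 1.286, b = sin(fδ)/sin δ ≈ 0.609.
p = a·p₁ + b·p₂ ≈ (-0.092, 0.372, 0.924); φ = arcsin(p_z) ≈ 67.49°, λ = atan2(p_y, p_x) ≈ 103.88°.

≈ lat 67°N, lon 104°E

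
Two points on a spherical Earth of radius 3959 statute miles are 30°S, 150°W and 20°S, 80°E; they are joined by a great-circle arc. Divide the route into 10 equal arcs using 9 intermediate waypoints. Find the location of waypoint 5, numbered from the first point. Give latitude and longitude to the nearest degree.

Convert each endpoint to a unit vector on the sphere (x = cos φ cos λ, y = cos φ sin λ, z = sin φ).
The central angle between the endpoints is δ = arccos(p₁·p₂) ≈ 1.931 rad (110.6°).
Interpolate at f = 5/10 with slerp weights a = sin((1−f)δ)/sin δ ≈ 0.878, b = sin(fδ)/sin δ ≈ 0.878.
p = a·p₁ + b·p₂ ≈ (-0.516, 0.433, -0.740); φ = arcsin(p_z) ≈ -47.71°, λ = atan2(p_y, p_x) ≈ 140.00°.

≈ 48°S, 140°E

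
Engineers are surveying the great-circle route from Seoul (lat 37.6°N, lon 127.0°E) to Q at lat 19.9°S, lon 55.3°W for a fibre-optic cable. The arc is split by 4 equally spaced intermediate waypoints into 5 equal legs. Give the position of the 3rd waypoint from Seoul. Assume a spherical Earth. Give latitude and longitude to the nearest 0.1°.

≈ lat 44.6°N, lon 62.9°W

Write both endpoints as unit vectors p₁, p₂ with components (cos φ cos λ, cos φ sin λ, sin φ).
The central angle between the endpoints is δ = arccos(p₁·p₂) ≈ 2.831 rad (162.2°).
Interpolate at f = 3/5 with slerp weights a = sin((1−f)δ)/sin δ ≈ 2.960, b = sin(fδ)/sin δ ≈ 3.242.
p = a·p₁ + b·p₂ ≈ (0.324, -0.634, 0.702); φ = arcsin(p_z) ≈ 44.60°, λ = atan2(p_y, p_x) ≈ -62.90°.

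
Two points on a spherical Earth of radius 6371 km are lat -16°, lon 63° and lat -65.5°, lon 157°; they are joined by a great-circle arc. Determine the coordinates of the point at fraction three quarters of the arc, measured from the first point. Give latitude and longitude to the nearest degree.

From cos δ = sin φ₁ sin φ₂ + cos φ₁ cos φ₂ cos Δλ, the central angle is δ ≈ 1.346 rad (77.1°).
Interpolate at f = 3/4 with slerp weights a = sin((1−f)δ)/sin δ ≈ 0.339, b = sin(fδ)/sin δ ≈ 0.868.
p = a·p₁ + b·p₂ ≈ (-0.184, 0.431, -0.884); φ = arcsin(p_z) ≈ -62.07°, λ = atan2(p_y, p_x) ≈ 113.09°.

≈ lat -62°, lon 113°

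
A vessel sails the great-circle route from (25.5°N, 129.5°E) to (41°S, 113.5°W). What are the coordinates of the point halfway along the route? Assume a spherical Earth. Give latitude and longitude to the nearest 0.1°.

Write both endpoints as unit vectors p₁, p₂ with components (cos φ cos λ, cos φ sin λ, sin φ).
The central angle between the endpoints is δ = arccos(p₁·p₂) ≈ 2.204 rad (126.3°).
Interpolate at f = 1/2 with slerp weights a = sin((1−f)δ)/sin δ ≈ 1.107, b = sin(fδ)/sin δ ≈ 1.107.
p = a·p₁ + b·p₂ ≈ (-0.968, 0.005, -0.250); φ = arcsin(p_z) ≈ -14.45°, λ = atan2(p_y, p_x) ≈ 179.72°.

≈ (14.5°S, 179.7°E)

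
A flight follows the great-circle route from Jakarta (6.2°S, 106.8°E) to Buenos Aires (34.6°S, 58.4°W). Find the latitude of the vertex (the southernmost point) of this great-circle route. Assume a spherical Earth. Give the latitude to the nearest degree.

≈ 72°S

The great circle lies in the plane with unit normal n̂ = (p₁ × p₂)/|p₁ × p₂|.
Here n̂_z ≈ -0.306; the vertex latitude is φ_max = arccos|n̂_z| ≈ 72.2°.
Check via Clairaut: cos φ_max = |cos φ₁| · sin C = cos(6.2°)·sin(162.1°) ≈ 0.306, again giving ≈ 72.2°.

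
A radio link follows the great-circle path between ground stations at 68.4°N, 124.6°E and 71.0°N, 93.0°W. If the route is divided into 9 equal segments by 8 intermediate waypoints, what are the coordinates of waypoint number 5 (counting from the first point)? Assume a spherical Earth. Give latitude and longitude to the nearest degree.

≈ 83°N, 157°W

From cos δ = sin φ₁ sin φ₂ + cos φ₁ cos φ₂ cos Δλ, the central angle is δ ≈ 0.669 rad (38.4°).
Interpolate at f = 5/9 with slerp weights a = sin((1−f)δ)/sin δ ≈ 0.472, b = sin(fδ)/sin δ ≈ 0.586.
p = a·p₁ + b·p₂ ≈ (-0.109, -0.047, 0.993); φ = arcsin(p_z) ≈ 83.19°, λ = atan2(p_y, p_x) ≈ -156.52°.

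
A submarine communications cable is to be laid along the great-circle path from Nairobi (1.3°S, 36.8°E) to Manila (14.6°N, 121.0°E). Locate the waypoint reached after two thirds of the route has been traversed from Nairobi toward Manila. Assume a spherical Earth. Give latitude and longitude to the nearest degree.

≈ (12°N, 92°E)

Convert each endpoint to a unit vector on the sphere (x = cos φ cos λ, y = cos φ sin λ, z = sin φ).
The central angle between the endpoints is δ = arccos(p₁·p₂) ≈ 1.479 rad (84.7°).
Interpolate at f = 2/3 with slerp weights a = sin((1−f)δ)/sin δ ≈ 0.475, b = sin(fδ)/sin δ ≈ 0.837.
p = a·p₁ + b·p₂ ≈ (-0.037, 0.979, 0.200); φ = arcsin(p_z) ≈ 11.55°, λ = atan2(p_y, p_x) ≈ 92.16°.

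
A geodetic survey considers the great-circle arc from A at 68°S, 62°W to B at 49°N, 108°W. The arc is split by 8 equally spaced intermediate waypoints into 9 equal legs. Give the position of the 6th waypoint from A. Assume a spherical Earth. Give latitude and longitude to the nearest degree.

≈ 10°N, 96°W

Convert each endpoint to a unit vector on the sphere (x = cos φ cos λ, y = cos φ sin λ, z = sin φ).
The central angle between the endpoints is δ = arccos(p₁·p₂) ≈ 2.128 rad (121.9°).
Interpolate at f = 6/9 with slerp weights a = sin((1−f)δ)/sin δ ≈ 0.768, b = sin(fδ)/sin δ ≈ 1.165.
p = a·p₁ + b·p₂ ≈ (-0.101, -0.981, 0.167); φ = arcsin(p_z) ≈ 9.64°, λ = atan2(p_y, p_x) ≈ -95.89°.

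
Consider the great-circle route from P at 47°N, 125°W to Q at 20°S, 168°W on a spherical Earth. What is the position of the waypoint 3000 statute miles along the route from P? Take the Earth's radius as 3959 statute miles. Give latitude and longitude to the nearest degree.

≈ 10°N, 152°W

Convert each endpoint to a unit vector on the sphere (x = cos φ cos λ, y = cos φ sin λ, z = sin φ).
The central angle between the endpoints is δ = arccos(p₁·p₂) ≈ 1.350 rad (77.4°). The total great-circle distance is δ·R ≈ 1.350 × 3959 ≈ 5346 mi, so the target fraction is f = 3000/5346 ≈ 0.561.
Interpolate at f ≈ 0.561 with slerp weights a = sin((1−f)δ)/sin δ ≈ 0.572, b = sin(fδ)/sin δ ≈ 0.704.
p = a·p₁ + b·p₂ ≈ (-0.871, -0.457, 0.178); φ = arcsin(p_z) ≈ 10.24°, λ = atan2(p_y, p_x) ≈ -152.30°.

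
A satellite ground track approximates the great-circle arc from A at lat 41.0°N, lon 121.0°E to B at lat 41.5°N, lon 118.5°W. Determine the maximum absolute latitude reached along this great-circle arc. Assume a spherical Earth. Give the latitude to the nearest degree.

The great circle lies in the plane with unit normal n̂ = (p₁ × p₂)/|p₁ × p₂|.
Here n̂_z ≈ +0.492; the vertex latitude is φ_max = arccos|n̂_z| ≈ 60.5°.

≈ 60°N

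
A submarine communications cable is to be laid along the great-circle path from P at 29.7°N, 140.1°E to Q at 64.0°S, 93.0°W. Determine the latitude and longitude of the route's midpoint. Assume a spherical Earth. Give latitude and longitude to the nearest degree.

The haversine formula gives a central angle δ ≈ 2.310 rad (132.4°) between the endpoints.
Interpolate at f = 1/2 with slerp weights a = sin((1−f)δ)/sin δ ≈ 1.238, b = sin(fδ)/sin δ ≈ 1.238.
p = a·p₁ + b·p₂ ≈ (-0.854, 0.148, -0.499); φ = arcsin(p_z) ≈ -29.96°, λ = atan2(p_y, p_x) ≈ 170.17°.

≈ 30°S, 170°E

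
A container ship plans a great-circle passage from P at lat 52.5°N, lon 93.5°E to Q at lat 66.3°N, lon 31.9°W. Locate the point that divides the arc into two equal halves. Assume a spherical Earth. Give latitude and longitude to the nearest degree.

≈ lat 74°N, lon 52°E

From cos δ = sin φ₁ sin φ₂ + cos φ₁ cos φ₂ cos Δλ, the central angle is δ ≈ 0.946 rad (54.2°).
Interpolate at f = 1/2 with slerp weights a = sin((1−f)δ)/sin δ ≈ 0.562, b = sin(fδ)/sin δ ≈ 0.562.
p = a·p₁ + b·p₂ ≈ (0.171, 0.222, 0.960); φ = arcsin(p_z) ≈ 73.73°, λ = atan2(p_y, p_x) ≈ 52.43°.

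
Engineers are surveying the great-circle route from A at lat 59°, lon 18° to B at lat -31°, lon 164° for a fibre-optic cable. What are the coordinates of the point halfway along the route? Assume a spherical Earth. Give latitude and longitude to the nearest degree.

Write both endpoints as unit vectors p₁, p₂ with components (cos φ cos λ, cos φ sin λ, sin φ).
The central angle between the endpoints is δ = arccos(p₁·p₂) ≈ 2.511 rad (143.8°).
Interpolate at f = 1/2 with slerp weights a = sin((1−f)δ)/sin δ ≈ 1.612, b = sin(fδ)/sin δ ≈ 1.612.
p = a·p₁ + b·p₂ ≈ (-0.538, 0.637, 0.551); φ = arcsin(p_z) ≈ 33.46°, λ = atan2(p_y, p_x) ≈ 130.20°.

≈ lat 33°, lon 130°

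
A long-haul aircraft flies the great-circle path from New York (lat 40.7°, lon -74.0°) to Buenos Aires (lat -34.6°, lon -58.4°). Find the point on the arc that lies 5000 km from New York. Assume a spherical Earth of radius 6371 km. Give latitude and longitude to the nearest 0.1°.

≈ lat -3.5°, lon -64.7°

Write both endpoints as unit vectors p₁, p₂ with components (cos φ cos λ, cos φ sin λ, sin φ).
The central angle between the endpoints is δ = arccos(p₁·p₂) ≈ 1.338 rad (76.7°). The total great-circle distance is δ·R ≈ 1.338 × 6371 ≈ 8524 km, so the target fraction is f = 5000/8524 ≈ 0.587.
Interpolate at f ≈ 0.587 with slerp weights a = sin((1−f)δ)/sin δ ≈ 0.540, b = sin(fδ)/sin δ ≈ 0.726.
p = a·p₁ + b·p₂ ≈ (0.426, -0.903, -0.060); φ = arcsin(p_z) ≈ -3.46°, λ = atan2(p_y, p_x) ≈ -64.73°.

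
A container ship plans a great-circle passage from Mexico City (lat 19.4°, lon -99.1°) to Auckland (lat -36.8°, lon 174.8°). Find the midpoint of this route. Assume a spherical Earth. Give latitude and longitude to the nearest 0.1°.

Convert each endpoint to a unit vector on the sphere (x = cos φ cos λ, y = cos φ sin λ, z = sin φ).
The central angle between the endpoints is δ = arccos(p₁·p₂) ≈ 1.719 rad (98.5°).
Interpolate at f = 1/2 with slerp weights a = sin((1−f)δ)/sin δ ≈ 0.766, b = sin(fδ)/sin δ ≈ 0.766.
p = a·p₁ + b·p₂ ≈ (-0.725, -0.658, -0.204); φ = arcsin(p_z) ≈ -11.79°, λ = atan2(p_y, p_x) ≈ -137.79°.

≈ lat -11.8°, lon -137.8°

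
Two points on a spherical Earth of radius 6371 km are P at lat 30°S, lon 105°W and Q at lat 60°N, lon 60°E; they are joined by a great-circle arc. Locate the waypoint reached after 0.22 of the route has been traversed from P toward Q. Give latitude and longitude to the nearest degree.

≈ lat 2°N, lon 97°W

Convert each endpoint to a unit vector on the sphere (x = cos φ cos λ, y = cos φ sin λ, z = sin φ).
The central angle between the endpoints is δ = arccos(p₁·p₂) ≈ 2.589 rad (148.4°).
Interpolate at f = 0.22 with slerp weights a = sin((1−f)δ)/sin δ ≈ 1.717, b = sin(fδ)/sin δ ≈ 1.028.
p = a·p₁ + b·p₂ ≈ (-0.128, -0.991, 0.032); φ = arcsin(p_z) ≈ 1.81°, λ = atan2(p_y, p_x) ≈ -97.35°.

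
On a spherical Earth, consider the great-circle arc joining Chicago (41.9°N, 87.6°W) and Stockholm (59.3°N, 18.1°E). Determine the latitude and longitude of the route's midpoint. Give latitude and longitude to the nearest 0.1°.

Convert each endpoint to a unit vector on the sphere (x = cos φ cos λ, y = cos φ sin λ, z = sin φ).
The central angle between the endpoints is δ = arccos(p₁·p₂) ≈ 1.080 rad (61.9°).
Interpolate at f = 1/2 with slerp weights a = sin((1−f)δ)/sin δ ≈ 0.583, b = sin(fδ)/sin δ ≈ 0.583.
p = a·p₁ + b·p₂ ≈ (0.301, -0.341, 0.891); φ = arcsin(p_z) ≈ 62.94°, λ = atan2(p_y, p_x) ≈ -48.56°.

≈ (62.9°N, 48.6°W)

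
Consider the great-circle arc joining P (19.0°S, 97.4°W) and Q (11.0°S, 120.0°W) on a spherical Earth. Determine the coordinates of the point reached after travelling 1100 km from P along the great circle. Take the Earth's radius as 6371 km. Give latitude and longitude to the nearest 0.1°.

≈ (15.9°S, 107.2°W)

The haversine formula gives a central angle δ ≈ 0.405 rad (23.2°) between the endpoints. The total great-circle distance is δ·R ≈ 0.405 × 6371 ≈ 2582 km, so the target fraction is f = 1100/2582 ≈ 0.426.
Interpolate at f ≈ 0.426 with slerp weights a = sin((1−f)δ)/sin δ ≈ 0.585, b = sin(fδ)/sin δ ≈ 0.436.
p = a·p₁ + b·p₂ ≈ (-0.285, -0.919, -0.273); φ = arcsin(p_z) ≈ -15.87°, λ = atan2(p_y, p_x) ≈ -107.24°.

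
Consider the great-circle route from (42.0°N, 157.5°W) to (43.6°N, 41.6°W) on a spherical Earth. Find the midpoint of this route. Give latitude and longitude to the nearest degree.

Convert each endpoint to a unit vector on the sphere (x = cos φ cos λ, y = cos φ sin λ, z = sin φ).
The central angle between the endpoints is δ = arccos(p₁·p₂) ≈ 1.342 rad (76.9°).
Interpolate at f = 1/2 with slerp weights a = sin((1−f)δ)/sin δ ≈ 0.639, b = sin(fδ)/sin δ ≈ 0.639.
p = a·p₁ + b·p₂ ≈ (-0.093, -0.489, 0.868); φ = arcsin(p_z) ≈ 60.18°, λ = atan2(p_y, p_x) ≈ -100.73°.

≈ (60°N, 101°W)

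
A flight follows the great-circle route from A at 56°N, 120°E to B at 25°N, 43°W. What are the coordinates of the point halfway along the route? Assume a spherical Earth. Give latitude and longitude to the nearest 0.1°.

Write both endpoints as unit vectors p₁, p₂ with components (cos φ cos λ, cos φ sin λ, sin φ).
The central angle between the endpoints is δ = arccos(p₁·p₂) ≈ 1.705 rad (97.7°).
Interpolate at f = 1/2 with slerp weights a = sin((1−f)δ)/sin δ ≈ 0.760, b = sin(fδ)/sin δ ≈ 0.760.
p = a·p₁ + b·p₂ ≈ (0.291, -0.102, 0.951); φ = arcsin(p_z) ≈ 72.03°, λ = atan2(p_y, p_x) ≈ -19.25°.

≈ 72.0°N, 19.2°W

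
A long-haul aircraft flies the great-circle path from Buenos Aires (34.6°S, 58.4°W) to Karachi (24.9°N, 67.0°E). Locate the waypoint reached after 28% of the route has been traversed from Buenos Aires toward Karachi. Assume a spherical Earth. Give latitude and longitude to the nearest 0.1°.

Write both endpoints as unit vectors p₁, p₂ with components (cos φ cos λ, cos φ sin λ, sin φ).
The central angle between the endpoints is δ = arccos(p₁·p₂) ≈ 2.307 rad (132.2°).
Interpolate at f = 0.28 with slerp weights a = sin((1−f)δ)/sin δ ≈ 1.344, b = sin(fδ)/sin δ ≈ 0.812.
p = a·p₁ + b·p₂ ≈ (0.868, -0.264, -0.421); φ = arcsin(p_z) ≈ -24.91°, λ = atan2(p_y, p_x) ≈ -16.92°.

≈ 24.9°S, 16.9°W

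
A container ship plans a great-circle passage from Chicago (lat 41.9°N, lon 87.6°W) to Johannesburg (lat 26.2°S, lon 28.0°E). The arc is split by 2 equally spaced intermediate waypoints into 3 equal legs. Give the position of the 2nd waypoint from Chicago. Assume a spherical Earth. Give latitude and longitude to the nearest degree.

Convert each endpoint to a unit vector on the sphere (x = cos φ cos λ, y = cos φ sin λ, z = sin φ).
The central angle between the endpoints is δ = arccos(p₁·p₂) ≈ 2.194 rad (125.7°).
Interpolate at f = 2/3 with slerp weights a = sin((1−f)δ)/sin δ ≈ 0.822, b = sin(fδ)/sin δ ≈ 1.224.
p = a·p₁ + b·p₂ ≈ (0.995, -0.096, 0.009); φ = arcsin(p_z) ≈ 0.50°, λ = atan2(p_y, p_x) ≈ -5.50°.

≈ lat 0°N, lon 6°W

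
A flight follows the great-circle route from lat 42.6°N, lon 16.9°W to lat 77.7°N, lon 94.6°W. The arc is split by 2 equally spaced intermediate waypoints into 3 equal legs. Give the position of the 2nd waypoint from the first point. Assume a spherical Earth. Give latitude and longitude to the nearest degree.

Write both endpoints as unit vectors p₁, p₂ with components (cos φ cos λ, cos φ sin λ, sin φ).
The central angle between the endpoints is δ = arccos(p₁·p₂) ≈ 0.803 rad (46.0°).
Interpolate at f = 2/3 with slerp weights a = sin((1−f)δ)/sin δ ≈ 0.368, b = sin(fδ)/sin δ ≈ 0.709.
p = a·p₁ + b·p₂ ≈ (0.247, -0.229, 0.942); φ = arcsin(p_z) ≈ 70.32°, λ = atan2(p_y, p_x) ≈ -42.89°.

≈ lat 70°N, lon 43°W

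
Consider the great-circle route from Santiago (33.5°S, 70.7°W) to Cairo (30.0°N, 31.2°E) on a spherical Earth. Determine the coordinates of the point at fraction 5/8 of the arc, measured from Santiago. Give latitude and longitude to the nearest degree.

Write both endpoints as unit vectors p₁, p₂ with components (cos φ cos λ, cos φ sin λ, sin φ).
The central angle between the endpoints is δ = arccos(p₁·p₂) ≈ 2.010 rad (115.1°).
Interpolate at f = 5/8 with slerp weights a = sin((1−f)δ)/sin δ ≈ 0.756, b = sin(fδ)/sin δ ≈ 1.050.
p = a·p₁ + b·p₂ ≈ (0.986, -0.124, 0.108); φ = arcsin(p_z) ≈ 6.20°, λ = atan2(p_y, p_x) ≈ -7.15°.

≈ 6°N, 7°W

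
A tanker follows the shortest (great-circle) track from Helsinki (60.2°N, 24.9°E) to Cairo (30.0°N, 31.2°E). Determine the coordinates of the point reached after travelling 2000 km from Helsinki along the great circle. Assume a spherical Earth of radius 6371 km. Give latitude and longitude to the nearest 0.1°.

The haversine formula gives a central angle δ ≈ 0.532 rad (30.5°) between the endpoints. The total great-circle distance is δ·R ≈ 0.532 × 6371 ≈ 3391 km, so the target fraction is f = 2000/3391 ≈ 0.590.
Interpolate at f ≈ 0.590 with slerp weights a = sin((1−f)δ)/sin δ ≈ 0.427, b = sin(fδ)/sin δ ≈ 0.609.
p = a·p₁ + b·p₂ ≈ (0.643, 0.362, 0.675); φ = arcsin(p_z) ≈ 42.42°, λ = atan2(p_y, p_x) ≈ 29.39°.

≈ 42.4°N, 29.4°E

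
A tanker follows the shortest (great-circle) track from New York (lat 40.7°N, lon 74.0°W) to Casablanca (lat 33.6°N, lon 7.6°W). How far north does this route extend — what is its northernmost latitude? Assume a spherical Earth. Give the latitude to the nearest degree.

The great circle lies in the plane with unit normal n̂ = (p₁ × p₂)/|p₁ × p₂|.
Here n̂_z ≈ +0.733; the vertex latitude is φ_max = arccos|n̂_z| ≈ 42.9°.
Check via Clairaut: cos φ_max = |cos φ₁| · sin C = cos(40.7°)·sin(75.2°) ≈ 0.733, again giving ≈ 42.9°.

≈ 43°N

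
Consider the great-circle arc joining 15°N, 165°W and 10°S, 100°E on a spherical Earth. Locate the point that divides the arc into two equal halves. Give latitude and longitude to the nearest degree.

≈ 4°N, 147°E

Write both endpoints as unit vectors p₁, p₂ with components (cos φ cos λ, cos φ sin λ, sin φ).
The central angle between the endpoints is δ = arccos(p₁·p₂) ≈ 1.699 rad (97.3°).
Interpolate at f = 1/2 with slerp weights a = sin((1−f)δ)/sin δ ≈ 0.757, b = sin(fδ)/sin δ ≈ 0.757.
p = a·p₁ + b·p₂ ≈ (-0.836, 0.545, 0.064); φ = arcsin(p_z) ≈ 3.70°, λ = atan2(p_y, p_x) ≈ 146.89°.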